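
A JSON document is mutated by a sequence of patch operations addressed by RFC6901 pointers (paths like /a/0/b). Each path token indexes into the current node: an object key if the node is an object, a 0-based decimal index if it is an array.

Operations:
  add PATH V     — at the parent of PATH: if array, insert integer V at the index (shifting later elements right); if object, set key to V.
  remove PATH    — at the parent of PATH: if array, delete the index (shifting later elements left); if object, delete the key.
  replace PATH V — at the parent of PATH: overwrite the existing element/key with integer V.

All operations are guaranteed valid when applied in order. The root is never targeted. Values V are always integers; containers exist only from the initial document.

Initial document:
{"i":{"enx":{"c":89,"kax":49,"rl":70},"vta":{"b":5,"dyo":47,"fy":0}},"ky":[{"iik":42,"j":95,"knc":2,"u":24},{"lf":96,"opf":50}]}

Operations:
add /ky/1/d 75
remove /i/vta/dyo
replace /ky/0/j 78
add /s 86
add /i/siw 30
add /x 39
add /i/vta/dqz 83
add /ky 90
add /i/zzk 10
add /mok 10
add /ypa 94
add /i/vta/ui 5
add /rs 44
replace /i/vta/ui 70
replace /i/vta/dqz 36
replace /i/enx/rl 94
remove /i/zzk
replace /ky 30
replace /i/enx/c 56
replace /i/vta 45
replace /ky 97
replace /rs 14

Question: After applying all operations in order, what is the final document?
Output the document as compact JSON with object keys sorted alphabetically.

After op 1 (add /ky/1/d 75): {"i":{"enx":{"c":89,"kax":49,"rl":70},"vta":{"b":5,"dyo":47,"fy":0}},"ky":[{"iik":42,"j":95,"knc":2,"u":24},{"d":75,"lf":96,"opf":50}]}
After op 2 (remove /i/vta/dyo): {"i":{"enx":{"c":89,"kax":49,"rl":70},"vta":{"b":5,"fy":0}},"ky":[{"iik":42,"j":95,"knc":2,"u":24},{"d":75,"lf":96,"opf":50}]}
After op 3 (replace /ky/0/j 78): {"i":{"enx":{"c":89,"kax":49,"rl":70},"vta":{"b":5,"fy":0}},"ky":[{"iik":42,"j":78,"knc":2,"u":24},{"d":75,"lf":96,"opf":50}]}
After op 4 (add /s 86): {"i":{"enx":{"c":89,"kax":49,"rl":70},"vta":{"b":5,"fy":0}},"ky":[{"iik":42,"j":78,"knc":2,"u":24},{"d":75,"lf":96,"opf":50}],"s":86}
After op 5 (add /i/siw 30): {"i":{"enx":{"c":89,"kax":49,"rl":70},"siw":30,"vta":{"b":5,"fy":0}},"ky":[{"iik":42,"j":78,"knc":2,"u":24},{"d":75,"lf":96,"opf":50}],"s":86}
After op 6 (add /x 39): {"i":{"enx":{"c":89,"kax":49,"rl":70},"siw":30,"vta":{"b":5,"fy":0}},"ky":[{"iik":42,"j":78,"knc":2,"u":24},{"d":75,"lf":96,"opf":50}],"s":86,"x":39}
After op 7 (add /i/vta/dqz 83): {"i":{"enx":{"c":89,"kax":49,"rl":70},"siw":30,"vta":{"b":5,"dqz":83,"fy":0}},"ky":[{"iik":42,"j":78,"knc":2,"u":24},{"d":75,"lf":96,"opf":50}],"s":86,"x":39}
After op 8 (add /ky 90): {"i":{"enx":{"c":89,"kax":49,"rl":70},"siw":30,"vta":{"b":5,"dqz":83,"fy":0}},"ky":90,"s":86,"x":39}
After op 9 (add /i/zzk 10): {"i":{"enx":{"c":89,"kax":49,"rl":70},"siw":30,"vta":{"b":5,"dqz":83,"fy":0},"zzk":10},"ky":90,"s":86,"x":39}
After op 10 (add /mok 10): {"i":{"enx":{"c":89,"kax":49,"rl":70},"siw":30,"vta":{"b":5,"dqz":83,"fy":0},"zzk":10},"ky":90,"mok":10,"s":86,"x":39}
After op 11 (add /ypa 94): {"i":{"enx":{"c":89,"kax":49,"rl":70},"siw":30,"vta":{"b":5,"dqz":83,"fy":0},"zzk":10},"ky":90,"mok":10,"s":86,"x":39,"ypa":94}
After op 12 (add /i/vta/ui 5): {"i":{"enx":{"c":89,"kax":49,"rl":70},"siw":30,"vta":{"b":5,"dqz":83,"fy":0,"ui":5},"zzk":10},"ky":90,"mok":10,"s":86,"x":39,"ypa":94}
After op 13 (add /rs 44): {"i":{"enx":{"c":89,"kax":49,"rl":70},"siw":30,"vta":{"b":5,"dqz":83,"fy":0,"ui":5},"zzk":10},"ky":90,"mok":10,"rs":44,"s":86,"x":39,"ypa":94}
After op 14 (replace /i/vta/ui 70): {"i":{"enx":{"c":89,"kax":49,"rl":70},"siw":30,"vta":{"b":5,"dqz":83,"fy":0,"ui":70},"zzk":10},"ky":90,"mok":10,"rs":44,"s":86,"x":39,"ypa":94}
After op 15 (replace /i/vta/dqz 36): {"i":{"enx":{"c":89,"kax":49,"rl":70},"siw":30,"vta":{"b":5,"dqz":36,"fy":0,"ui":70},"zzk":10},"ky":90,"mok":10,"rs":44,"s":86,"x":39,"ypa":94}
After op 16 (replace /i/enx/rl 94): {"i":{"enx":{"c":89,"kax":49,"rl":94},"siw":30,"vta":{"b":5,"dqz":36,"fy":0,"ui":70},"zzk":10},"ky":90,"mok":10,"rs":44,"s":86,"x":39,"ypa":94}
After op 17 (remove /i/zzk): {"i":{"enx":{"c":89,"kax":49,"rl":94},"siw":30,"vta":{"b":5,"dqz":36,"fy":0,"ui":70}},"ky":90,"mok":10,"rs":44,"s":86,"x":39,"ypa":94}
After op 18 (replace /ky 30): {"i":{"enx":{"c":89,"kax":49,"rl":94},"siw":30,"vta":{"b":5,"dqz":36,"fy":0,"ui":70}},"ky":30,"mok":10,"rs":44,"s":86,"x":39,"ypa":94}
After op 19 (replace /i/enx/c 56): {"i":{"enx":{"c":56,"kax":49,"rl":94},"siw":30,"vta":{"b":5,"dqz":36,"fy":0,"ui":70}},"ky":30,"mok":10,"rs":44,"s":86,"x":39,"ypa":94}
After op 20 (replace /i/vta 45): {"i":{"enx":{"c":56,"kax":49,"rl":94},"siw":30,"vta":45},"ky":30,"mok":10,"rs":44,"s":86,"x":39,"ypa":94}
After op 21 (replace /ky 97): {"i":{"enx":{"c":56,"kax":49,"rl":94},"siw":30,"vta":45},"ky":97,"mok":10,"rs":44,"s":86,"x":39,"ypa":94}
After op 22 (replace /rs 14): {"i":{"enx":{"c":56,"kax":49,"rl":94},"siw":30,"vta":45},"ky":97,"mok":10,"rs":14,"s":86,"x":39,"ypa":94}

Answer: {"i":{"enx":{"c":56,"kax":49,"rl":94},"siw":30,"vta":45},"ky":97,"mok":10,"rs":14,"s":86,"x":39,"ypa":94}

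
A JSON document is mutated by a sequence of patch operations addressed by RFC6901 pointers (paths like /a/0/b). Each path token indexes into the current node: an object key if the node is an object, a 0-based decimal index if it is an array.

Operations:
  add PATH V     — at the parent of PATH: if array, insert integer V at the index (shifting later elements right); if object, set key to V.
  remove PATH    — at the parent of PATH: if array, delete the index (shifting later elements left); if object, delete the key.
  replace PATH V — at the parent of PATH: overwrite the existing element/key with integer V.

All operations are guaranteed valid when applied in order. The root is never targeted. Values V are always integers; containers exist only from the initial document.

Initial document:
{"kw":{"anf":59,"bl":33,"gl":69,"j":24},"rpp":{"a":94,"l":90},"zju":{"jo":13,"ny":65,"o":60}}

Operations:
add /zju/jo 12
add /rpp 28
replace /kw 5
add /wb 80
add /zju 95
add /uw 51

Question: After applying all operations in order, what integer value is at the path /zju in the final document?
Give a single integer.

After op 1 (add /zju/jo 12): {"kw":{"anf":59,"bl":33,"gl":69,"j":24},"rpp":{"a":94,"l":90},"zju":{"jo":12,"ny":65,"o":60}}
After op 2 (add /rpp 28): {"kw":{"anf":59,"bl":33,"gl":69,"j":24},"rpp":28,"zju":{"jo":12,"ny":65,"o":60}}
After op 3 (replace /kw 5): {"kw":5,"rpp":28,"zju":{"jo":12,"ny":65,"o":60}}
After op 4 (add /wb 80): {"kw":5,"rpp":28,"wb":80,"zju":{"jo":12,"ny":65,"o":60}}
After op 5 (add /zju 95): {"kw":5,"rpp":28,"wb":80,"zju":95}
After op 6 (add /uw 51): {"kw":5,"rpp":28,"uw":51,"wb":80,"zju":95}
Value at /zju: 95

Answer: 95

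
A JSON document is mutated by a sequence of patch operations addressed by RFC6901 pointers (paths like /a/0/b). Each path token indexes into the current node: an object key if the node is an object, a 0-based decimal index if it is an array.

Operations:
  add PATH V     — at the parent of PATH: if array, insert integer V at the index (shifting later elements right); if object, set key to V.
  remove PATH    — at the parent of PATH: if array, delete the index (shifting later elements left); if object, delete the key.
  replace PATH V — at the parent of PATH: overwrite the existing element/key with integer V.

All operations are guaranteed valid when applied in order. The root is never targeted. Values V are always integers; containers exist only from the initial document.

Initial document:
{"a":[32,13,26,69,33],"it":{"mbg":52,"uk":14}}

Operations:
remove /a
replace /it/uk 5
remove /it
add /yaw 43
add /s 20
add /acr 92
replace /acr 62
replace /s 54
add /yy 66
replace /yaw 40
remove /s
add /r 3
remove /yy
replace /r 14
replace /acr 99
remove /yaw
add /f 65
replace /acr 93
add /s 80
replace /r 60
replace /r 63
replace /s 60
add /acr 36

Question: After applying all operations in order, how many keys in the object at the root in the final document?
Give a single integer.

After op 1 (remove /a): {"it":{"mbg":52,"uk":14}}
After op 2 (replace /it/uk 5): {"it":{"mbg":52,"uk":5}}
After op 3 (remove /it): {}
After op 4 (add /yaw 43): {"yaw":43}
After op 5 (add /s 20): {"s":20,"yaw":43}
After op 6 (add /acr 92): {"acr":92,"s":20,"yaw":43}
After op 7 (replace /acr 62): {"acr":62,"s":20,"yaw":43}
After op 8 (replace /s 54): {"acr":62,"s":54,"yaw":43}
After op 9 (add /yy 66): {"acr":62,"s":54,"yaw":43,"yy":66}
After op 10 (replace /yaw 40): {"acr":62,"s":54,"yaw":40,"yy":66}
After op 11 (remove /s): {"acr":62,"yaw":40,"yy":66}
After op 12 (add /r 3): {"acr":62,"r":3,"yaw":40,"yy":66}
After op 13 (remove /yy): {"acr":62,"r":3,"yaw":40}
After op 14 (replace /r 14): {"acr":62,"r":14,"yaw":40}
After op 15 (replace /acr 99): {"acr":99,"r":14,"yaw":40}
After op 16 (remove /yaw): {"acr":99,"r":14}
After op 17 (add /f 65): {"acr":99,"f":65,"r":14}
After op 18 (replace /acr 93): {"acr":93,"f":65,"r":14}
After op 19 (add /s 80): {"acr":93,"f":65,"r":14,"s":80}
After op 20 (replace /r 60): {"acr":93,"f":65,"r":60,"s":80}
After op 21 (replace /r 63): {"acr":93,"f":65,"r":63,"s":80}
After op 22 (replace /s 60): {"acr":93,"f":65,"r":63,"s":60}
After op 23 (add /acr 36): {"acr":36,"f":65,"r":63,"s":60}
Size at the root: 4

Answer: 4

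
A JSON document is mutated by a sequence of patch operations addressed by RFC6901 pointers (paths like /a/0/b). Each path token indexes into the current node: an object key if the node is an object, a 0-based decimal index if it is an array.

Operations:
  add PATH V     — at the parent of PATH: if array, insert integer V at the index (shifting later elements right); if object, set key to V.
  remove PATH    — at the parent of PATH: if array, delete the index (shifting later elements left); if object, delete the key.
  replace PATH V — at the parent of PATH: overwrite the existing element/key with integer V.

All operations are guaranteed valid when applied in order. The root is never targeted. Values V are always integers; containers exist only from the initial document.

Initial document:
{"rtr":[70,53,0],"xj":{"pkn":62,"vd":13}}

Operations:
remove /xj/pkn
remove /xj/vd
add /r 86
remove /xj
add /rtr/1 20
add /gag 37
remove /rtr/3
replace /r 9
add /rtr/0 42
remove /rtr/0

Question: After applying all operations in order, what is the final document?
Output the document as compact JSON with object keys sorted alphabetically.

Answer: {"gag":37,"r":9,"rtr":[70,20,53]}

Derivation:
After op 1 (remove /xj/pkn): {"rtr":[70,53,0],"xj":{"vd":13}}
After op 2 (remove /xj/vd): {"rtr":[70,53,0],"xj":{}}
After op 3 (add /r 86): {"r":86,"rtr":[70,53,0],"xj":{}}
After op 4 (remove /xj): {"r":86,"rtr":[70,53,0]}
After op 5 (add /rtr/1 20): {"r":86,"rtr":[70,20,53,0]}
After op 6 (add /gag 37): {"gag":37,"r":86,"rtr":[70,20,53,0]}
After op 7 (remove /rtr/3): {"gag":37,"r":86,"rtr":[70,20,53]}
After op 8 (replace /r 9): {"gag":37,"r":9,"rtr":[70,20,53]}
After op 9 (add /rtr/0 42): {"gag":37,"r":9,"rtr":[42,70,20,53]}
After op 10 (remove /rtr/0): {"gag":37,"r":9,"rtr":[70,20,53]}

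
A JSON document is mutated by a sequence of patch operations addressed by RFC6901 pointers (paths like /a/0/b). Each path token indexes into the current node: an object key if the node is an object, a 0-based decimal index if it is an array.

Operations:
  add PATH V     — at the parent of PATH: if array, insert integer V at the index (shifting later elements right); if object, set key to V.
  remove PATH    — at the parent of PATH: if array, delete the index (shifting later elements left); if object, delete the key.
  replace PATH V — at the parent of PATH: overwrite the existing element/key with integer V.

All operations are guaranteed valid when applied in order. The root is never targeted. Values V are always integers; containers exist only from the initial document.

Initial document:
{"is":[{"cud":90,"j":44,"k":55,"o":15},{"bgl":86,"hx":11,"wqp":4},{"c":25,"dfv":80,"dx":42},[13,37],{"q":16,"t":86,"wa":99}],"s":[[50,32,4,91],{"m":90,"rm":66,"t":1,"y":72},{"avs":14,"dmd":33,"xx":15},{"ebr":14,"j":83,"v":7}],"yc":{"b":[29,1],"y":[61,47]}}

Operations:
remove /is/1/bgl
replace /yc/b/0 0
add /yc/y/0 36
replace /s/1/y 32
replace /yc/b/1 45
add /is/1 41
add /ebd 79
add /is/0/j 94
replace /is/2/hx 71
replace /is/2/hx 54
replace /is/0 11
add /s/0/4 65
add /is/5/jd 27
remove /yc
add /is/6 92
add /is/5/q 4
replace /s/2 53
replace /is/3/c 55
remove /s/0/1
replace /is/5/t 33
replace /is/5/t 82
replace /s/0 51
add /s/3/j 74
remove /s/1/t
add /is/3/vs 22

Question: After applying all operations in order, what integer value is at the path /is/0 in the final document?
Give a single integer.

After op 1 (remove /is/1/bgl): {"is":[{"cud":90,"j":44,"k":55,"o":15},{"hx":11,"wqp":4},{"c":25,"dfv":80,"dx":42},[13,37],{"q":16,"t":86,"wa":99}],"s":[[50,32,4,91],{"m":90,"rm":66,"t":1,"y":72},{"avs":14,"dmd":33,"xx":15},{"ebr":14,"j":83,"v":7}],"yc":{"b":[29,1],"y":[61,47]}}
After op 2 (replace /yc/b/0 0): {"is":[{"cud":90,"j":44,"k":55,"o":15},{"hx":11,"wqp":4},{"c":25,"dfv":80,"dx":42},[13,37],{"q":16,"t":86,"wa":99}],"s":[[50,32,4,91],{"m":90,"rm":66,"t":1,"y":72},{"avs":14,"dmd":33,"xx":15},{"ebr":14,"j":83,"v":7}],"yc":{"b":[0,1],"y":[61,47]}}
After op 3 (add /yc/y/0 36): {"is":[{"cud":90,"j":44,"k":55,"o":15},{"hx":11,"wqp":4},{"c":25,"dfv":80,"dx":42},[13,37],{"q":16,"t":86,"wa":99}],"s":[[50,32,4,91],{"m":90,"rm":66,"t":1,"y":72},{"avs":14,"dmd":33,"xx":15},{"ebr":14,"j":83,"v":7}],"yc":{"b":[0,1],"y":[36,61,47]}}
After op 4 (replace /s/1/y 32): {"is":[{"cud":90,"j":44,"k":55,"o":15},{"hx":11,"wqp":4},{"c":25,"dfv":80,"dx":42},[13,37],{"q":16,"t":86,"wa":99}],"s":[[50,32,4,91],{"m":90,"rm":66,"t":1,"y":32},{"avs":14,"dmd":33,"xx":15},{"ebr":14,"j":83,"v":7}],"yc":{"b":[0,1],"y":[36,61,47]}}
After op 5 (replace /yc/b/1 45): {"is":[{"cud":90,"j":44,"k":55,"o":15},{"hx":11,"wqp":4},{"c":25,"dfv":80,"dx":42},[13,37],{"q":16,"t":86,"wa":99}],"s":[[50,32,4,91],{"m":90,"rm":66,"t":1,"y":32},{"avs":14,"dmd":33,"xx":15},{"ebr":14,"j":83,"v":7}],"yc":{"b":[0,45],"y":[36,61,47]}}
After op 6 (add /is/1 41): {"is":[{"cud":90,"j":44,"k":55,"o":15},41,{"hx":11,"wqp":4},{"c":25,"dfv":80,"dx":42},[13,37],{"q":16,"t":86,"wa":99}],"s":[[50,32,4,91],{"m":90,"rm":66,"t":1,"y":32},{"avs":14,"dmd":33,"xx":15},{"ebr":14,"j":83,"v":7}],"yc":{"b":[0,45],"y":[36,61,47]}}
After op 7 (add /ebd 79): {"ebd":79,"is":[{"cud":90,"j":44,"k":55,"o":15},41,{"hx":11,"wqp":4},{"c":25,"dfv":80,"dx":42},[13,37],{"q":16,"t":86,"wa":99}],"s":[[50,32,4,91],{"m":90,"rm":66,"t":1,"y":32},{"avs":14,"dmd":33,"xx":15},{"ebr":14,"j":83,"v":7}],"yc":{"b":[0,45],"y":[36,61,47]}}
After op 8 (add /is/0/j 94): {"ebd":79,"is":[{"cud":90,"j":94,"k":55,"o":15},41,{"hx":11,"wqp":4},{"c":25,"dfv":80,"dx":42},[13,37],{"q":16,"t":86,"wa":99}],"s":[[50,32,4,91],{"m":90,"rm":66,"t":1,"y":32},{"avs":14,"dmd":33,"xx":15},{"ebr":14,"j":83,"v":7}],"yc":{"b":[0,45],"y":[36,61,47]}}
After op 9 (replace /is/2/hx 71): {"ebd":79,"is":[{"cud":90,"j":94,"k":55,"o":15},41,{"hx":71,"wqp":4},{"c":25,"dfv":80,"dx":42},[13,37],{"q":16,"t":86,"wa":99}],"s":[[50,32,4,91],{"m":90,"rm":66,"t":1,"y":32},{"avs":14,"dmd":33,"xx":15},{"ebr":14,"j":83,"v":7}],"yc":{"b":[0,45],"y":[36,61,47]}}
After op 10 (replace /is/2/hx 54): {"ebd":79,"is":[{"cud":90,"j":94,"k":55,"o":15},41,{"hx":54,"wqp":4},{"c":25,"dfv":80,"dx":42},[13,37],{"q":16,"t":86,"wa":99}],"s":[[50,32,4,91],{"m":90,"rm":66,"t":1,"y":32},{"avs":14,"dmd":33,"xx":15},{"ebr":14,"j":83,"v":7}],"yc":{"b":[0,45],"y":[36,61,47]}}
After op 11 (replace /is/0 11): {"ebd":79,"is":[11,41,{"hx":54,"wqp":4},{"c":25,"dfv":80,"dx":42},[13,37],{"q":16,"t":86,"wa":99}],"s":[[50,32,4,91],{"m":90,"rm":66,"t":1,"y":32},{"avs":14,"dmd":33,"xx":15},{"ebr":14,"j":83,"v":7}],"yc":{"b":[0,45],"y":[36,61,47]}}
After op 12 (add /s/0/4 65): {"ebd":79,"is":[11,41,{"hx":54,"wqp":4},{"c":25,"dfv":80,"dx":42},[13,37],{"q":16,"t":86,"wa":99}],"s":[[50,32,4,91,65],{"m":90,"rm":66,"t":1,"y":32},{"avs":14,"dmd":33,"xx":15},{"ebr":14,"j":83,"v":7}],"yc":{"b":[0,45],"y":[36,61,47]}}
After op 13 (add /is/5/jd 27): {"ebd":79,"is":[11,41,{"hx":54,"wqp":4},{"c":25,"dfv":80,"dx":42},[13,37],{"jd":27,"q":16,"t":86,"wa":99}],"s":[[50,32,4,91,65],{"m":90,"rm":66,"t":1,"y":32},{"avs":14,"dmd":33,"xx":15},{"ebr":14,"j":83,"v":7}],"yc":{"b":[0,45],"y":[36,61,47]}}
After op 14 (remove /yc): {"ebd":79,"is":[11,41,{"hx":54,"wqp":4},{"c":25,"dfv":80,"dx":42},[13,37],{"jd":27,"q":16,"t":86,"wa":99}],"s":[[50,32,4,91,65],{"m":90,"rm":66,"t":1,"y":32},{"avs":14,"dmd":33,"xx":15},{"ebr":14,"j":83,"v":7}]}
After op 15 (add /is/6 92): {"ebd":79,"is":[11,41,{"hx":54,"wqp":4},{"c":25,"dfv":80,"dx":42},[13,37],{"jd":27,"q":16,"t":86,"wa":99},92],"s":[[50,32,4,91,65],{"m":90,"rm":66,"t":1,"y":32},{"avs":14,"dmd":33,"xx":15},{"ebr":14,"j":83,"v":7}]}
After op 16 (add /is/5/q 4): {"ebd":79,"is":[11,41,{"hx":54,"wqp":4},{"c":25,"dfv":80,"dx":42},[13,37],{"jd":27,"q":4,"t":86,"wa":99},92],"s":[[50,32,4,91,65],{"m":90,"rm":66,"t":1,"y":32},{"avs":14,"dmd":33,"xx":15},{"ebr":14,"j":83,"v":7}]}
After op 17 (replace /s/2 53): {"ebd":79,"is":[11,41,{"hx":54,"wqp":4},{"c":25,"dfv":80,"dx":42},[13,37],{"jd":27,"q":4,"t":86,"wa":99},92],"s":[[50,32,4,91,65],{"m":90,"rm":66,"t":1,"y":32},53,{"ebr":14,"j":83,"v":7}]}
After op 18 (replace /is/3/c 55): {"ebd":79,"is":[11,41,{"hx":54,"wqp":4},{"c":55,"dfv":80,"dx":42},[13,37],{"jd":27,"q":4,"t":86,"wa":99},92],"s":[[50,32,4,91,65],{"m":90,"rm":66,"t":1,"y":32},53,{"ebr":14,"j":83,"v":7}]}
After op 19 (remove /s/0/1): {"ebd":79,"is":[11,41,{"hx":54,"wqp":4},{"c":55,"dfv":80,"dx":42},[13,37],{"jd":27,"q":4,"t":86,"wa":99},92],"s":[[50,4,91,65],{"m":90,"rm":66,"t":1,"y":32},53,{"ebr":14,"j":83,"v":7}]}
After op 20 (replace /is/5/t 33): {"ebd":79,"is":[11,41,{"hx":54,"wqp":4},{"c":55,"dfv":80,"dx":42},[13,37],{"jd":27,"q":4,"t":33,"wa":99},92],"s":[[50,4,91,65],{"m":90,"rm":66,"t":1,"y":32},53,{"ebr":14,"j":83,"v":7}]}
After op 21 (replace /is/5/t 82): {"ebd":79,"is":[11,41,{"hx":54,"wqp":4},{"c":55,"dfv":80,"dx":42},[13,37],{"jd":27,"q":4,"t":82,"wa":99},92],"s":[[50,4,91,65],{"m":90,"rm":66,"t":1,"y":32},53,{"ebr":14,"j":83,"v":7}]}
After op 22 (replace /s/0 51): {"ebd":79,"is":[11,41,{"hx":54,"wqp":4},{"c":55,"dfv":80,"dx":42},[13,37],{"jd":27,"q":4,"t":82,"wa":99},92],"s":[51,{"m":90,"rm":66,"t":1,"y":32},53,{"ebr":14,"j":83,"v":7}]}
After op 23 (add /s/3/j 74): {"ebd":79,"is":[11,41,{"hx":54,"wqp":4},{"c":55,"dfv":80,"dx":42},[13,37],{"jd":27,"q":4,"t":82,"wa":99},92],"s":[51,{"m":90,"rm":66,"t":1,"y":32},53,{"ebr":14,"j":74,"v":7}]}
After op 24 (remove /s/1/t): {"ebd":79,"is":[11,41,{"hx":54,"wqp":4},{"c":55,"dfv":80,"dx":42},[13,37],{"jd":27,"q":4,"t":82,"wa":99},92],"s":[51,{"m":90,"rm":66,"y":32},53,{"ebr":14,"j":74,"v":7}]}
After op 25 (add /is/3/vs 22): {"ebd":79,"is":[11,41,{"hx":54,"wqp":4},{"c":55,"dfv":80,"dx":42,"vs":22},[13,37],{"jd":27,"q":4,"t":82,"wa":99},92],"s":[51,{"m":90,"rm":66,"y":32},53,{"ebr":14,"j":74,"v":7}]}
Value at /is/0: 11

Answer: 11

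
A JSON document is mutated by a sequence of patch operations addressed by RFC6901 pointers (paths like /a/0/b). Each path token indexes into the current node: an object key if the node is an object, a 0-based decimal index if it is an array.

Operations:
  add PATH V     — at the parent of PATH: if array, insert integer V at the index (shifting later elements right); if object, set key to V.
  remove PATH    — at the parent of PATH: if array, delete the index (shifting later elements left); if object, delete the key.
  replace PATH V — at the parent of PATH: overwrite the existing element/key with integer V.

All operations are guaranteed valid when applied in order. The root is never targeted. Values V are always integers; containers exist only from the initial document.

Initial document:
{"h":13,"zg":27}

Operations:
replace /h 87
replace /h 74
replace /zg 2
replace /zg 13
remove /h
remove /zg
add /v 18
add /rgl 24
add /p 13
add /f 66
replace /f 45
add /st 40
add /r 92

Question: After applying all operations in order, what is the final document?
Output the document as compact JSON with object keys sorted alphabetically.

Answer: {"f":45,"p":13,"r":92,"rgl":24,"st":40,"v":18}

Derivation:
After op 1 (replace /h 87): {"h":87,"zg":27}
After op 2 (replace /h 74): {"h":74,"zg":27}
After op 3 (replace /zg 2): {"h":74,"zg":2}
After op 4 (replace /zg 13): {"h":74,"zg":13}
After op 5 (remove /h): {"zg":13}
After op 6 (remove /zg): {}
After op 7 (add /v 18): {"v":18}
After op 8 (add /rgl 24): {"rgl":24,"v":18}
After op 9 (add /p 13): {"p":13,"rgl":24,"v":18}
After op 10 (add /f 66): {"f":66,"p":13,"rgl":24,"v":18}
After op 11 (replace /f 45): {"f":45,"p":13,"rgl":24,"v":18}
After op 12 (add /st 40): {"f":45,"p":13,"rgl":24,"st":40,"v":18}
After op 13 (add /r 92): {"f":45,"p":13,"r":92,"rgl":24,"st":40,"v":18}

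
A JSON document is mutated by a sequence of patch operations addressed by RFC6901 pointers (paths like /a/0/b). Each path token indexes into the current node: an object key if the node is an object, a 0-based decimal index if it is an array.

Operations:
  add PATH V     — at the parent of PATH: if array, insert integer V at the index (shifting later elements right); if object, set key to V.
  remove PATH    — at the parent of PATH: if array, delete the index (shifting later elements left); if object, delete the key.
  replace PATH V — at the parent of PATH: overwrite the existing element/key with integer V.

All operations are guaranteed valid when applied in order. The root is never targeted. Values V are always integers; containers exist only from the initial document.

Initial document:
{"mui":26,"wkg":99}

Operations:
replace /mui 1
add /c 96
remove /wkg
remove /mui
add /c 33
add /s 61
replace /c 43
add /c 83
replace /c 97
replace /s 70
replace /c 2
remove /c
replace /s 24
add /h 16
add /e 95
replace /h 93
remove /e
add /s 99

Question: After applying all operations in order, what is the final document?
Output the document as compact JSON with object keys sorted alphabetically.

After op 1 (replace /mui 1): {"mui":1,"wkg":99}
After op 2 (add /c 96): {"c":96,"mui":1,"wkg":99}
After op 3 (remove /wkg): {"c":96,"mui":1}
After op 4 (remove /mui): {"c":96}
After op 5 (add /c 33): {"c":33}
After op 6 (add /s 61): {"c":33,"s":61}
After op 7 (replace /c 43): {"c":43,"s":61}
After op 8 (add /c 83): {"c":83,"s":61}
After op 9 (replace /c 97): {"c":97,"s":61}
After op 10 (replace /s 70): {"c":97,"s":70}
After op 11 (replace /c 2): {"c":2,"s":70}
After op 12 (remove /c): {"s":70}
After op 13 (replace /s 24): {"s":24}
After op 14 (add /h 16): {"h":16,"s":24}
After op 15 (add /e 95): {"e":95,"h":16,"s":24}
After op 16 (replace /h 93): {"e":95,"h":93,"s":24}
After op 17 (remove /e): {"h":93,"s":24}
After op 18 (add /s 99): {"h":93,"s":99}

Answer: {"h":93,"s":99}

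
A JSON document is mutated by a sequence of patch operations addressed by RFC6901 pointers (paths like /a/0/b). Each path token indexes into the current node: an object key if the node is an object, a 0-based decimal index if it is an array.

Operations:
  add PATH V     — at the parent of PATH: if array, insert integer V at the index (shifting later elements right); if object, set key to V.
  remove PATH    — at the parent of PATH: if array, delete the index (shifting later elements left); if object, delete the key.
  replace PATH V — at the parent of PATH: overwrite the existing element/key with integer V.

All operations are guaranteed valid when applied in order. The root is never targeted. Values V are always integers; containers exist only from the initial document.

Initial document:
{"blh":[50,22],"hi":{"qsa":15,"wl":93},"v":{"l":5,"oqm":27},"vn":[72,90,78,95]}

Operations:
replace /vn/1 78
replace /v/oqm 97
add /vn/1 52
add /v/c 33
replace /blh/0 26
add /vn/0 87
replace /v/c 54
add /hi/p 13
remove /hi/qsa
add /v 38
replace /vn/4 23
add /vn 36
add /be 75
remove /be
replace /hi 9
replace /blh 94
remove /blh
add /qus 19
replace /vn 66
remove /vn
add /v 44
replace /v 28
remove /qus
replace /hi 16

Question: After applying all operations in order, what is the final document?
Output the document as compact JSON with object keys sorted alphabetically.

After op 1 (replace /vn/1 78): {"blh":[50,22],"hi":{"qsa":15,"wl":93},"v":{"l":5,"oqm":27},"vn":[72,78,78,95]}
After op 2 (replace /v/oqm 97): {"blh":[50,22],"hi":{"qsa":15,"wl":93},"v":{"l":5,"oqm":97},"vn":[72,78,78,95]}
After op 3 (add /vn/1 52): {"blh":[50,22],"hi":{"qsa":15,"wl":93},"v":{"l":5,"oqm":97},"vn":[72,52,78,78,95]}
After op 4 (add /v/c 33): {"blh":[50,22],"hi":{"qsa":15,"wl":93},"v":{"c":33,"l":5,"oqm":97},"vn":[72,52,78,78,95]}
After op 5 (replace /blh/0 26): {"blh":[26,22],"hi":{"qsa":15,"wl":93},"v":{"c":33,"l":5,"oqm":97},"vn":[72,52,78,78,95]}
After op 6 (add /vn/0 87): {"blh":[26,22],"hi":{"qsa":15,"wl":93},"v":{"c":33,"l":5,"oqm":97},"vn":[87,72,52,78,78,95]}
After op 7 (replace /v/c 54): {"blh":[26,22],"hi":{"qsa":15,"wl":93},"v":{"c":54,"l":5,"oqm":97},"vn":[87,72,52,78,78,95]}
After op 8 (add /hi/p 13): {"blh":[26,22],"hi":{"p":13,"qsa":15,"wl":93},"v":{"c":54,"l":5,"oqm":97},"vn":[87,72,52,78,78,95]}
After op 9 (remove /hi/qsa): {"blh":[26,22],"hi":{"p":13,"wl":93},"v":{"c":54,"l":5,"oqm":97},"vn":[87,72,52,78,78,95]}
After op 10 (add /v 38): {"blh":[26,22],"hi":{"p":13,"wl":93},"v":38,"vn":[87,72,52,78,78,95]}
After op 11 (replace /vn/4 23): {"blh":[26,22],"hi":{"p":13,"wl":93},"v":38,"vn":[87,72,52,78,23,95]}
After op 12 (add /vn 36): {"blh":[26,22],"hi":{"p":13,"wl":93},"v":38,"vn":36}
After op 13 (add /be 75): {"be":75,"blh":[26,22],"hi":{"p":13,"wl":93},"v":38,"vn":36}
After op 14 (remove /be): {"blh":[26,22],"hi":{"p":13,"wl":93},"v":38,"vn":36}
After op 15 (replace /hi 9): {"blh":[26,22],"hi":9,"v":38,"vn":36}
After op 16 (replace /blh 94): {"blh":94,"hi":9,"v":38,"vn":36}
After op 17 (remove /blh): {"hi":9,"v":38,"vn":36}
After op 18 (add /qus 19): {"hi":9,"qus":19,"v":38,"vn":36}
After op 19 (replace /vn 66): {"hi":9,"qus":19,"v":38,"vn":66}
After op 20 (remove /vn): {"hi":9,"qus":19,"v":38}
After op 21 (add /v 44): {"hi":9,"qus":19,"v":44}
After op 22 (replace /v 28): {"hi":9,"qus":19,"v":28}
After op 23 (remove /qus): {"hi":9,"v":28}
After op 24 (replace /hi 16): {"hi":16,"v":28}

Answer: {"hi":16,"v":28}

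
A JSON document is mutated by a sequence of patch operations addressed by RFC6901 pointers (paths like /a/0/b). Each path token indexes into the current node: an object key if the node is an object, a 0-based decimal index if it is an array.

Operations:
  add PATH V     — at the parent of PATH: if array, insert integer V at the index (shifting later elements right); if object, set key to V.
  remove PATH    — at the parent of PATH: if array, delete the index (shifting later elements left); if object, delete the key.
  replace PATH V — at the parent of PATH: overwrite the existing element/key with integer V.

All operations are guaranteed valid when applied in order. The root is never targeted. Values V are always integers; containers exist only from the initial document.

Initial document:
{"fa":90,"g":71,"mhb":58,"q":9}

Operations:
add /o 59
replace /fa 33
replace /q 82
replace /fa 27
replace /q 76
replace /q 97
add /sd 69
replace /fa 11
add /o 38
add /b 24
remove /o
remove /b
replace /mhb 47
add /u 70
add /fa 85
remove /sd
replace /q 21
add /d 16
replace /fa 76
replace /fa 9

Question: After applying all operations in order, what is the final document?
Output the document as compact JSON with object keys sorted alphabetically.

Answer: {"d":16,"fa":9,"g":71,"mhb":47,"q":21,"u":70}

Derivation:
After op 1 (add /o 59): {"fa":90,"g":71,"mhb":58,"o":59,"q":9}
After op 2 (replace /fa 33): {"fa":33,"g":71,"mhb":58,"o":59,"q":9}
After op 3 (replace /q 82): {"fa":33,"g":71,"mhb":58,"o":59,"q":82}
After op 4 (replace /fa 27): {"fa":27,"g":71,"mhb":58,"o":59,"q":82}
After op 5 (replace /q 76): {"fa":27,"g":71,"mhb":58,"o":59,"q":76}
After op 6 (replace /q 97): {"fa":27,"g":71,"mhb":58,"o":59,"q":97}
After op 7 (add /sd 69): {"fa":27,"g":71,"mhb":58,"o":59,"q":97,"sd":69}
After op 8 (replace /fa 11): {"fa":11,"g":71,"mhb":58,"o":59,"q":97,"sd":69}
After op 9 (add /o 38): {"fa":11,"g":71,"mhb":58,"o":38,"q":97,"sd":69}
After op 10 (add /b 24): {"b":24,"fa":11,"g":71,"mhb":58,"o":38,"q":97,"sd":69}
After op 11 (remove /o): {"b":24,"fa":11,"g":71,"mhb":58,"q":97,"sd":69}
After op 12 (remove /b): {"fa":11,"g":71,"mhb":58,"q":97,"sd":69}
After op 13 (replace /mhb 47): {"fa":11,"g":71,"mhb":47,"q":97,"sd":69}
After op 14 (add /u 70): {"fa":11,"g":71,"mhb":47,"q":97,"sd":69,"u":70}
After op 15 (add /fa 85): {"fa":85,"g":71,"mhb":47,"q":97,"sd":69,"u":70}
After op 16 (remove /sd): {"fa":85,"g":71,"mhb":47,"q":97,"u":70}
After op 17 (replace /q 21): {"fa":85,"g":71,"mhb":47,"q":21,"u":70}
After op 18 (add /d 16): {"d":16,"fa":85,"g":71,"mhb":47,"q":21,"u":70}
After op 19 (replace /fa 76): {"d":16,"fa":76,"g":71,"mhb":47,"q":21,"u":70}
After op 20 (replace /fa 9): {"d":16,"fa":9,"g":71,"mhb":47,"q":21,"u":70}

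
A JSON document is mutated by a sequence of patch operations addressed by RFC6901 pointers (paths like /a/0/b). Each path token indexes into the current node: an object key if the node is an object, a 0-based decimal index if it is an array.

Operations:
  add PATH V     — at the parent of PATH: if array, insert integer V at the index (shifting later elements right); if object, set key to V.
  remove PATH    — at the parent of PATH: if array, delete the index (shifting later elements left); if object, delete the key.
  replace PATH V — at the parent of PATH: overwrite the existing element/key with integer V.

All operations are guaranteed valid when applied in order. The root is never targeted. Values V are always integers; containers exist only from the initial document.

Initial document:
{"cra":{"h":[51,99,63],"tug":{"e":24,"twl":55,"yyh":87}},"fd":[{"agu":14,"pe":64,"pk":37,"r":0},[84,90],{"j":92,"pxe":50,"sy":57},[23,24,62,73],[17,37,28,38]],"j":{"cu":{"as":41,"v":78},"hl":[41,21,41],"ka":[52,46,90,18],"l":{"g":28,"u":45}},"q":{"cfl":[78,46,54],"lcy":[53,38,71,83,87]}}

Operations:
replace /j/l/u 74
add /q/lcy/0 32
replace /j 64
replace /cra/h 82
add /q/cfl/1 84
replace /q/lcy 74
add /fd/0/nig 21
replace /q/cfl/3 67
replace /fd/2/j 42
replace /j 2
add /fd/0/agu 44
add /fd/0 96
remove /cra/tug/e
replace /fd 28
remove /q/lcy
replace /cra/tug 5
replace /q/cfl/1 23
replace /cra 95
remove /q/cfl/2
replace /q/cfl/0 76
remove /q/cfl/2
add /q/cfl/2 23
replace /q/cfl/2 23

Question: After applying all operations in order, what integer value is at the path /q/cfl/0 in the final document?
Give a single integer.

After op 1 (replace /j/l/u 74): {"cra":{"h":[51,99,63],"tug":{"e":24,"twl":55,"yyh":87}},"fd":[{"agu":14,"pe":64,"pk":37,"r":0},[84,90],{"j":92,"pxe":50,"sy":57},[23,24,62,73],[17,37,28,38]],"j":{"cu":{"as":41,"v":78},"hl":[41,21,41],"ka":[52,46,90,18],"l":{"g":28,"u":74}},"q":{"cfl":[78,46,54],"lcy":[53,38,71,83,87]}}
After op 2 (add /q/lcy/0 32): {"cra":{"h":[51,99,63],"tug":{"e":24,"twl":55,"yyh":87}},"fd":[{"agu":14,"pe":64,"pk":37,"r":0},[84,90],{"j":92,"pxe":50,"sy":57},[23,24,62,73],[17,37,28,38]],"j":{"cu":{"as":41,"v":78},"hl":[41,21,41],"ka":[52,46,90,18],"l":{"g":28,"u":74}},"q":{"cfl":[78,46,54],"lcy":[32,53,38,71,83,87]}}
After op 3 (replace /j 64): {"cra":{"h":[51,99,63],"tug":{"e":24,"twl":55,"yyh":87}},"fd":[{"agu":14,"pe":64,"pk":37,"r":0},[84,90],{"j":92,"pxe":50,"sy":57},[23,24,62,73],[17,37,28,38]],"j":64,"q":{"cfl":[78,46,54],"lcy":[32,53,38,71,83,87]}}
After op 4 (replace /cra/h 82): {"cra":{"h":82,"tug":{"e":24,"twl":55,"yyh":87}},"fd":[{"agu":14,"pe":64,"pk":37,"r":0},[84,90],{"j":92,"pxe":50,"sy":57},[23,24,62,73],[17,37,28,38]],"j":64,"q":{"cfl":[78,46,54],"lcy":[32,53,38,71,83,87]}}
After op 5 (add /q/cfl/1 84): {"cra":{"h":82,"tug":{"e":24,"twl":55,"yyh":87}},"fd":[{"agu":14,"pe":64,"pk":37,"r":0},[84,90],{"j":92,"pxe":50,"sy":57},[23,24,62,73],[17,37,28,38]],"j":64,"q":{"cfl":[78,84,46,54],"lcy":[32,53,38,71,83,87]}}
After op 6 (replace /q/lcy 74): {"cra":{"h":82,"tug":{"e":24,"twl":55,"yyh":87}},"fd":[{"agu":14,"pe":64,"pk":37,"r":0},[84,90],{"j":92,"pxe":50,"sy":57},[23,24,62,73],[17,37,28,38]],"j":64,"q":{"cfl":[78,84,46,54],"lcy":74}}
After op 7 (add /fd/0/nig 21): {"cra":{"h":82,"tug":{"e":24,"twl":55,"yyh":87}},"fd":[{"agu":14,"nig":21,"pe":64,"pk":37,"r":0},[84,90],{"j":92,"pxe":50,"sy":57},[23,24,62,73],[17,37,28,38]],"j":64,"q":{"cfl":[78,84,46,54],"lcy":74}}
After op 8 (replace /q/cfl/3 67): {"cra":{"h":82,"tug":{"e":24,"twl":55,"yyh":87}},"fd":[{"agu":14,"nig":21,"pe":64,"pk":37,"r":0},[84,90],{"j":92,"pxe":50,"sy":57},[23,24,62,73],[17,37,28,38]],"j":64,"q":{"cfl":[78,84,46,67],"lcy":74}}
After op 9 (replace /fd/2/j 42): {"cra":{"h":82,"tug":{"e":24,"twl":55,"yyh":87}},"fd":[{"agu":14,"nig":21,"pe":64,"pk":37,"r":0},[84,90],{"j":42,"pxe":50,"sy":57},[23,24,62,73],[17,37,28,38]],"j":64,"q":{"cfl":[78,84,46,67],"lcy":74}}
After op 10 (replace /j 2): {"cra":{"h":82,"tug":{"e":24,"twl":55,"yyh":87}},"fd":[{"agu":14,"nig":21,"pe":64,"pk":37,"r":0},[84,90],{"j":42,"pxe":50,"sy":57},[23,24,62,73],[17,37,28,38]],"j":2,"q":{"cfl":[78,84,46,67],"lcy":74}}
After op 11 (add /fd/0/agu 44): {"cra":{"h":82,"tug":{"e":24,"twl":55,"yyh":87}},"fd":[{"agu":44,"nig":21,"pe":64,"pk":37,"r":0},[84,90],{"j":42,"pxe":50,"sy":57},[23,24,62,73],[17,37,28,38]],"j":2,"q":{"cfl":[78,84,46,67],"lcy":74}}
After op 12 (add /fd/0 96): {"cra":{"h":82,"tug":{"e":24,"twl":55,"yyh":87}},"fd":[96,{"agu":44,"nig":21,"pe":64,"pk":37,"r":0},[84,90],{"j":42,"pxe":50,"sy":57},[23,24,62,73],[17,37,28,38]],"j":2,"q":{"cfl":[78,84,46,67],"lcy":74}}
After op 13 (remove /cra/tug/e): {"cra":{"h":82,"tug":{"twl":55,"yyh":87}},"fd":[96,{"agu":44,"nig":21,"pe":64,"pk":37,"r":0},[84,90],{"j":42,"pxe":50,"sy":57},[23,24,62,73],[17,37,28,38]],"j":2,"q":{"cfl":[78,84,46,67],"lcy":74}}
After op 14 (replace /fd 28): {"cra":{"h":82,"tug":{"twl":55,"yyh":87}},"fd":28,"j":2,"q":{"cfl":[78,84,46,67],"lcy":74}}
After op 15 (remove /q/lcy): {"cra":{"h":82,"tug":{"twl":55,"yyh":87}},"fd":28,"j":2,"q":{"cfl":[78,84,46,67]}}
After op 16 (replace /cra/tug 5): {"cra":{"h":82,"tug":5},"fd":28,"j":2,"q":{"cfl":[78,84,46,67]}}
After op 17 (replace /q/cfl/1 23): {"cra":{"h":82,"tug":5},"fd":28,"j":2,"q":{"cfl":[78,23,46,67]}}
After op 18 (replace /cra 95): {"cra":95,"fd":28,"j":2,"q":{"cfl":[78,23,46,67]}}
After op 19 (remove /q/cfl/2): {"cra":95,"fd":28,"j":2,"q":{"cfl":[78,23,67]}}
After op 20 (replace /q/cfl/0 76): {"cra":95,"fd":28,"j":2,"q":{"cfl":[76,23,67]}}
After op 21 (remove /q/cfl/2): {"cra":95,"fd":28,"j":2,"q":{"cfl":[76,23]}}
After op 22 (add /q/cfl/2 23): {"cra":95,"fd":28,"j":2,"q":{"cfl":[76,23,23]}}
After op 23 (replace /q/cfl/2 23): {"cra":95,"fd":28,"j":2,"q":{"cfl":[76,23,23]}}
Value at /q/cfl/0: 76

Answer: 76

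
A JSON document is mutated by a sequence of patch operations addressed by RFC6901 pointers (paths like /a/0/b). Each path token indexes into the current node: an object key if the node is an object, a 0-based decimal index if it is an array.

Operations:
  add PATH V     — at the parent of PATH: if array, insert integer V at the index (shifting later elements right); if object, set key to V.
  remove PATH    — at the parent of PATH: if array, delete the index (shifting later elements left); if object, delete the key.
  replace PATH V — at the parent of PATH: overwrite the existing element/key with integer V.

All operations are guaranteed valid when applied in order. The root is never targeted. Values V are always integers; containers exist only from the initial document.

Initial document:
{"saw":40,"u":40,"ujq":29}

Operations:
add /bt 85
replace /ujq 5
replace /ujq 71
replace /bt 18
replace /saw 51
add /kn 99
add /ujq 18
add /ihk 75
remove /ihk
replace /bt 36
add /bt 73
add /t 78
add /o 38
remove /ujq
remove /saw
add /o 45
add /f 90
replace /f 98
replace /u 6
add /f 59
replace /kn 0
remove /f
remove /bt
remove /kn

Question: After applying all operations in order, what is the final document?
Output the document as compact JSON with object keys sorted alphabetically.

Answer: {"o":45,"t":78,"u":6}

Derivation:
After op 1 (add /bt 85): {"bt":85,"saw":40,"u":40,"ujq":29}
After op 2 (replace /ujq 5): {"bt":85,"saw":40,"u":40,"ujq":5}
After op 3 (replace /ujq 71): {"bt":85,"saw":40,"u":40,"ujq":71}
After op 4 (replace /bt 18): {"bt":18,"saw":40,"u":40,"ujq":71}
After op 5 (replace /saw 51): {"bt":18,"saw":51,"u":40,"ujq":71}
After op 6 (add /kn 99): {"bt":18,"kn":99,"saw":51,"u":40,"ujq":71}
After op 7 (add /ujq 18): {"bt":18,"kn":99,"saw":51,"u":40,"ujq":18}
After op 8 (add /ihk 75): {"bt":18,"ihk":75,"kn":99,"saw":51,"u":40,"ujq":18}
After op 9 (remove /ihk): {"bt":18,"kn":99,"saw":51,"u":40,"ujq":18}
After op 10 (replace /bt 36): {"bt":36,"kn":99,"saw":51,"u":40,"ujq":18}
After op 11 (add /bt 73): {"bt":73,"kn":99,"saw":51,"u":40,"ujq":18}
After op 12 (add /t 78): {"bt":73,"kn":99,"saw":51,"t":78,"u":40,"ujq":18}
After op 13 (add /o 38): {"bt":73,"kn":99,"o":38,"saw":51,"t":78,"u":40,"ujq":18}
After op 14 (remove /ujq): {"bt":73,"kn":99,"o":38,"saw":51,"t":78,"u":40}
After op 15 (remove /saw): {"bt":73,"kn":99,"o":38,"t":78,"u":40}
After op 16 (add /o 45): {"bt":73,"kn":99,"o":45,"t":78,"u":40}
After op 17 (add /f 90): {"bt":73,"f":90,"kn":99,"o":45,"t":78,"u":40}
After op 18 (replace /f 98): {"bt":73,"f":98,"kn":99,"o":45,"t":78,"u":40}
After op 19 (replace /u 6): {"bt":73,"f":98,"kn":99,"o":45,"t":78,"u":6}
After op 20 (add /f 59): {"bt":73,"f":59,"kn":99,"o":45,"t":78,"u":6}
After op 21 (replace /kn 0): {"bt":73,"f":59,"kn":0,"o":45,"t":78,"u":6}
After op 22 (remove /f): {"bt":73,"kn":0,"o":45,"t":78,"u":6}
After op 23 (remove /bt): {"kn":0,"o":45,"t":78,"u":6}
After op 24 (remove /kn): {"o":45,"t":78,"u":6}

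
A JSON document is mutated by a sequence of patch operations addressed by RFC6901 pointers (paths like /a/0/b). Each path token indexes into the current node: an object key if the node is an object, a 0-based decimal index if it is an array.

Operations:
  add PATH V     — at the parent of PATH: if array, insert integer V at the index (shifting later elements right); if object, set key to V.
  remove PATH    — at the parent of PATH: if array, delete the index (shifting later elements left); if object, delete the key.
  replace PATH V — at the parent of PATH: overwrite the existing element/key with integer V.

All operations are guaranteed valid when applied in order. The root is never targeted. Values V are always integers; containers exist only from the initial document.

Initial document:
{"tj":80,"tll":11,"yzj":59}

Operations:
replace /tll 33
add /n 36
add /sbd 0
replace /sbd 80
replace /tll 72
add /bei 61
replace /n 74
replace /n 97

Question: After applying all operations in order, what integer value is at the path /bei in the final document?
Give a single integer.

Answer: 61

Derivation:
After op 1 (replace /tll 33): {"tj":80,"tll":33,"yzj":59}
After op 2 (add /n 36): {"n":36,"tj":80,"tll":33,"yzj":59}
After op 3 (add /sbd 0): {"n":36,"sbd":0,"tj":80,"tll":33,"yzj":59}
After op 4 (replace /sbd 80): {"n":36,"sbd":80,"tj":80,"tll":33,"yzj":59}
After op 5 (replace /tll 72): {"n":36,"sbd":80,"tj":80,"tll":72,"yzj":59}
After op 6 (add /bei 61): {"bei":61,"n":36,"sbd":80,"tj":80,"tll":72,"yzj":59}
After op 7 (replace /n 74): {"bei":61,"n":74,"sbd":80,"tj":80,"tll":72,"yzj":59}
After op 8 (replace /n 97): {"bei":61,"n":97,"sbd":80,"tj":80,"tll":72,"yzj":59}
Value at /bei: 61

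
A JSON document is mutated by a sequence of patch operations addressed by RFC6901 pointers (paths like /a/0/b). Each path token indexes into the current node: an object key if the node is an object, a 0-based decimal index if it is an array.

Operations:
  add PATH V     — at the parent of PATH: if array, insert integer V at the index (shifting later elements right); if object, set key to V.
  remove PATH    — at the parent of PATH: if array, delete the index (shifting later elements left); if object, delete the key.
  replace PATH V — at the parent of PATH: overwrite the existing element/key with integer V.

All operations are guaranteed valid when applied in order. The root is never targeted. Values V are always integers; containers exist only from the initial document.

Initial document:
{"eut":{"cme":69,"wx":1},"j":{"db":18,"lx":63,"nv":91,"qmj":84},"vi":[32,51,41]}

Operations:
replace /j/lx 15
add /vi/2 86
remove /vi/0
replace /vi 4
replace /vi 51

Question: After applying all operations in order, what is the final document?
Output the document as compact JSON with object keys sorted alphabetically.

Answer: {"eut":{"cme":69,"wx":1},"j":{"db":18,"lx":15,"nv":91,"qmj":84},"vi":51}

Derivation:
After op 1 (replace /j/lx 15): {"eut":{"cme":69,"wx":1},"j":{"db":18,"lx":15,"nv":91,"qmj":84},"vi":[32,51,41]}
After op 2 (add /vi/2 86): {"eut":{"cme":69,"wx":1},"j":{"db":18,"lx":15,"nv":91,"qmj":84},"vi":[32,51,86,41]}
After op 3 (remove /vi/0): {"eut":{"cme":69,"wx":1},"j":{"db":18,"lx":15,"nv":91,"qmj":84},"vi":[51,86,41]}
After op 4 (replace /vi 4): {"eut":{"cme":69,"wx":1},"j":{"db":18,"lx":15,"nv":91,"qmj":84},"vi":4}
After op 5 (replace /vi 51): {"eut":{"cme":69,"wx":1},"j":{"db":18,"lx":15,"nv":91,"qmj":84},"vi":51}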